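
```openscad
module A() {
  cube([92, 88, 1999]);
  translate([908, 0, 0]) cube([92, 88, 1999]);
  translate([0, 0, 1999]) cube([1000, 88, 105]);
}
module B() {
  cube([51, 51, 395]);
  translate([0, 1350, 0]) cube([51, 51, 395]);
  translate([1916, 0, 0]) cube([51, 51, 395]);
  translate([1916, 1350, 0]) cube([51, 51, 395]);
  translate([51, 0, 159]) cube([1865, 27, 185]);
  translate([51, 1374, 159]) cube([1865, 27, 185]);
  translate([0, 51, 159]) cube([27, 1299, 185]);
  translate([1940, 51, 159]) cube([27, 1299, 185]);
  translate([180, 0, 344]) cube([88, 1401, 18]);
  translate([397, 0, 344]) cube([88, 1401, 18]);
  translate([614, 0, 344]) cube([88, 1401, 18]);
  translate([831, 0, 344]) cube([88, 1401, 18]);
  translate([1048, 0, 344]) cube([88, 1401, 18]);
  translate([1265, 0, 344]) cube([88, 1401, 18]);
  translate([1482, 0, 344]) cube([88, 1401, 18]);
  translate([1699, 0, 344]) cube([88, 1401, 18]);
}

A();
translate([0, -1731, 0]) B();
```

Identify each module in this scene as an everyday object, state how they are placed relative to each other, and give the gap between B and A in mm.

A is a door frame. B is a bed frame. The bed frame is on the floor beside the door frame on its −y side. The gap between the bed frame and the door frame is 330 mm.

The bed frame's nearest face is 330 mm from the door frame's −y face.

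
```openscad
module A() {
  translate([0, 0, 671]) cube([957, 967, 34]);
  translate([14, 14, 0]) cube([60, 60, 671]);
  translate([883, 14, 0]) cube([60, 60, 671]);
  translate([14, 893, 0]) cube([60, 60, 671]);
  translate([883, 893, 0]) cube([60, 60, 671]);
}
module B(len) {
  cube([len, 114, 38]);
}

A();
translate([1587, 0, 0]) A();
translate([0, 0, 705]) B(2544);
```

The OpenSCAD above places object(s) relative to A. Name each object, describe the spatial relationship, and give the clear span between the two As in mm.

A is a table. B is a beam. A beam spans the tops of two tables. The clear span between the two tables is 630 mm.

Second table starts at x = 1587; first ends at x = 957; clear span = 1587 − 957 = 630 mm.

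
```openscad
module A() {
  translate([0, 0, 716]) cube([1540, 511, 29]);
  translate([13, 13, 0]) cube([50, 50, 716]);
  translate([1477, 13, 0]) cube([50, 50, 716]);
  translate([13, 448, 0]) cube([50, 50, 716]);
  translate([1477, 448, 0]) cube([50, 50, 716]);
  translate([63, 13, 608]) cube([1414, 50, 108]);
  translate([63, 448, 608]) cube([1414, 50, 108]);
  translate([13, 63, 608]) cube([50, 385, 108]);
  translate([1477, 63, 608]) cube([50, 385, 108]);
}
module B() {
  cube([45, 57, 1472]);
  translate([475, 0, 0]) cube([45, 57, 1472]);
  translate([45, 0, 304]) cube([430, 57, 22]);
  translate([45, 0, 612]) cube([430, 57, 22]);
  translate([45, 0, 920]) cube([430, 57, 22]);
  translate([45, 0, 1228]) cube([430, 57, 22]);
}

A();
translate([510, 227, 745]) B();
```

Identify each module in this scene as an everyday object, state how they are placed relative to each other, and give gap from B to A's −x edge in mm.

A is a table. B is a ladder. The ladder is on top of the table, centred. The gap from the ladder to the table's −x edge is 510 mm.

The ladder's min-x is at 510; the table's min-x is 0; gap = 510 mm.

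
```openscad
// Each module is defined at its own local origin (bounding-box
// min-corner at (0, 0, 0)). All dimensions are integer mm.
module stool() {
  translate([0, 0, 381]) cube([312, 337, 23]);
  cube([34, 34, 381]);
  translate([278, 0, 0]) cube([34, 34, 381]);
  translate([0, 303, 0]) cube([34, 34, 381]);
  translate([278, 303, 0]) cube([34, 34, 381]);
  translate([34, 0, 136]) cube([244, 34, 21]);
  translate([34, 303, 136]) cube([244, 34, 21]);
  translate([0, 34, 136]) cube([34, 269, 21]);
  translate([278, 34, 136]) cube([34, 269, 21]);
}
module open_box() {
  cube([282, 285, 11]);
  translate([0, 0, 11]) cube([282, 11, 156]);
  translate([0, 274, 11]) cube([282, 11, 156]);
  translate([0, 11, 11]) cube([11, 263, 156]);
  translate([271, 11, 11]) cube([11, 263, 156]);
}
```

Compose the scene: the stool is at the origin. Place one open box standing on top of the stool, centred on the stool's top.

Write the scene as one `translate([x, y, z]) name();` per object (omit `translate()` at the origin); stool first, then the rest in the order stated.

stool();
translate([15, 26, 404]) open_box();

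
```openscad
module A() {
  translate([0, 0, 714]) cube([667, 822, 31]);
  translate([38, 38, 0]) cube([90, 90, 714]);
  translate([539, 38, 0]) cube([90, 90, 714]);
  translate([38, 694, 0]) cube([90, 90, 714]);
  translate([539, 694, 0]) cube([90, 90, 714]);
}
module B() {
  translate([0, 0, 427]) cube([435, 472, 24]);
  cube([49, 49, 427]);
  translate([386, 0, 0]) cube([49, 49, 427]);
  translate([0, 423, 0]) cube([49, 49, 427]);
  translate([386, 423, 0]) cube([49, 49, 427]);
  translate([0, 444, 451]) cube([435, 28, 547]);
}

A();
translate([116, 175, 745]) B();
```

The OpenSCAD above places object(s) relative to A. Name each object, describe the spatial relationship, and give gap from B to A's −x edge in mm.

The chair's min-x is at 116; the table's min-x is 0; gap = 116 mm.

A is a table. B is a chair. The chair is on top of the table, centred. The gap from the chair to the table's −x edge is 116 mm.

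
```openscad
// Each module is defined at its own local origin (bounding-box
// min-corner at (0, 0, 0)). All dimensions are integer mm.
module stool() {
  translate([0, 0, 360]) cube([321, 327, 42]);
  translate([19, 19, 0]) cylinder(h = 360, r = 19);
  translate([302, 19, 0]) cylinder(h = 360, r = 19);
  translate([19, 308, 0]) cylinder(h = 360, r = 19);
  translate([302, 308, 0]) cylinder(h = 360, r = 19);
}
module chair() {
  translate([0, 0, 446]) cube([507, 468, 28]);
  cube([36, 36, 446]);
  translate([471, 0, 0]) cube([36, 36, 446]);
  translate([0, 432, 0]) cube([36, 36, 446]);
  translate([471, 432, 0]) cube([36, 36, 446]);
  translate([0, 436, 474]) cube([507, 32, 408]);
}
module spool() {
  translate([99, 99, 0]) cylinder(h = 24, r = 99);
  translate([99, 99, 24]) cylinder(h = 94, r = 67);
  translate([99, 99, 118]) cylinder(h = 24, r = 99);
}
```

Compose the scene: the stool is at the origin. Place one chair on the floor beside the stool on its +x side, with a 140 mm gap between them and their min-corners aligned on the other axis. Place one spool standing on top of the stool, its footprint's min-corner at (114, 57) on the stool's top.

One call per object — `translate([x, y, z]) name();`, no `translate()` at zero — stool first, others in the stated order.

stool();
translate([461, 0, 0]) chair();
translate([114, 57, 402]) spool();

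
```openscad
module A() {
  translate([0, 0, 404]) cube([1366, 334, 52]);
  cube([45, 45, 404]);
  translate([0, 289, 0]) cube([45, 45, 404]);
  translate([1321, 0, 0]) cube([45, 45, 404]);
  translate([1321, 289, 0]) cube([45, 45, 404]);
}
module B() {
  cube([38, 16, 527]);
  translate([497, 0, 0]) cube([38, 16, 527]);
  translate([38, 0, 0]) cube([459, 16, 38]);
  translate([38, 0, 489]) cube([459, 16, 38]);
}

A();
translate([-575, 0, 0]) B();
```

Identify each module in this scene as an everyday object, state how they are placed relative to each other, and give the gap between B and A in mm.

A is a bench. B is a picture frame. The picture frame is on the floor beside the bench on its −x side. The gap between the picture frame and the bench is 40 mm.

The picture frame's nearest face is 40 mm from the bench's −x face.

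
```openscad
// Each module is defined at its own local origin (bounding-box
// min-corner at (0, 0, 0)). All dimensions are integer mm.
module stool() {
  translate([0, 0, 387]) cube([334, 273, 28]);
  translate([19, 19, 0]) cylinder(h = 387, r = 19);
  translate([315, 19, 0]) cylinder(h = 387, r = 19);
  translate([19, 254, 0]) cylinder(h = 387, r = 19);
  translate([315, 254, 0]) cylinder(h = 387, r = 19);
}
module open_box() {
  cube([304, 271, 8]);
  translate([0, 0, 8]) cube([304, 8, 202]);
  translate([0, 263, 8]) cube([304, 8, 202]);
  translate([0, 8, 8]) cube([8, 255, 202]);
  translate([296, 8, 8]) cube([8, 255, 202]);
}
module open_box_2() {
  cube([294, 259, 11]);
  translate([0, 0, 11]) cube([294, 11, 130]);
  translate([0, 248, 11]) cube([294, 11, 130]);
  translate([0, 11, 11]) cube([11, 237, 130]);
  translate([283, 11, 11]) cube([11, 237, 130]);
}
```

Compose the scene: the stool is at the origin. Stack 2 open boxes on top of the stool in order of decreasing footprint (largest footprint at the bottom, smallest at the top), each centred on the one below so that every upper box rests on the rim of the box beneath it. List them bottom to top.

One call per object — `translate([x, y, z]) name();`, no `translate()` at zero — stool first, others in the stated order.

stool();
translate([15, 1, 415]) open_box();
translate([20, 7, 625]) open_box_2();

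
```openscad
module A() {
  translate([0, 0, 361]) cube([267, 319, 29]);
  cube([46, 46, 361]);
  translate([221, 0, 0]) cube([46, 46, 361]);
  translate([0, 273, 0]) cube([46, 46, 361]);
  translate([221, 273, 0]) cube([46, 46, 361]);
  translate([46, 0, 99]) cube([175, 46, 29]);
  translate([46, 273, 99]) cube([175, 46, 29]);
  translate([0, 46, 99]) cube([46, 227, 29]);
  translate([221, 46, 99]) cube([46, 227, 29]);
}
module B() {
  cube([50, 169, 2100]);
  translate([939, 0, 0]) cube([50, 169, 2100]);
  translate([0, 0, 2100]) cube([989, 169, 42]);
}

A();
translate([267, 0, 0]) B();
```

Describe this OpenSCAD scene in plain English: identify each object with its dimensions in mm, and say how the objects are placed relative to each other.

A is a simple wooden stool: a rectangular seat 267 mm (x) by 319 mm (y), 29 mm thick, top face at z = 390 mm, on four square legs, each 46×46 mm in cross-section. The legs rest on z = 0, each flush with a corner of the seat. Four stretchers, 46 mm wide and 29 mm tall, connect adjacent legs with their undersides at z = 99 mm, each running between the inner faces of the legs it joins and aligned with the legs' outer faces on the other axis.

B is a rectangular door frame: two vertical jambs of 50×169 mm section, 2100 mm tall, with a clear opening 889 mm wide between their inner faces. A header 42 mm tall and 169 mm deep lies on top of the jambs and spans the full outside width.

The door frame is against the stool's +x side, with their −y faces flush.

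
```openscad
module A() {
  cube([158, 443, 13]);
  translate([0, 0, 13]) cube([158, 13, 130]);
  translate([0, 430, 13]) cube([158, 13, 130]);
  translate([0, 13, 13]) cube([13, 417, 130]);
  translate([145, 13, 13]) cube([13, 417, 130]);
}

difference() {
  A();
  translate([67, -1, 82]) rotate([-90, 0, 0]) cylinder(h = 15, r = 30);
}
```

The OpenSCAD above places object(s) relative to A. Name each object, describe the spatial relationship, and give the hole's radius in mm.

A is an open box. The open box has a circular hole through its front wall. The hole's radius is 30 mm.

The subtracted cylinder has r = 30 mm.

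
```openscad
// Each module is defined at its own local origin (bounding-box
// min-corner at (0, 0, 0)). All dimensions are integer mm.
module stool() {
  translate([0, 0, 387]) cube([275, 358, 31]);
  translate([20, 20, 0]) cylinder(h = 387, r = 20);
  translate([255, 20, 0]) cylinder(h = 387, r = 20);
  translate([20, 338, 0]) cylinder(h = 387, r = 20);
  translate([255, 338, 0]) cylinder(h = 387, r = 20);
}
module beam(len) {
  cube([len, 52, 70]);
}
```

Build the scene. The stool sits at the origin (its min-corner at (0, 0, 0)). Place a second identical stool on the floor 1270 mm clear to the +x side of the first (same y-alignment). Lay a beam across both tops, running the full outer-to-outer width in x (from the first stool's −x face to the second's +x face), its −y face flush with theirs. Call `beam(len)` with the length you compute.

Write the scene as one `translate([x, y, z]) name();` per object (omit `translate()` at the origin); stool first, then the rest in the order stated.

stool();
translate([1545, 0, 0]) stool();
translate([0, 0, 418]) beam(1820);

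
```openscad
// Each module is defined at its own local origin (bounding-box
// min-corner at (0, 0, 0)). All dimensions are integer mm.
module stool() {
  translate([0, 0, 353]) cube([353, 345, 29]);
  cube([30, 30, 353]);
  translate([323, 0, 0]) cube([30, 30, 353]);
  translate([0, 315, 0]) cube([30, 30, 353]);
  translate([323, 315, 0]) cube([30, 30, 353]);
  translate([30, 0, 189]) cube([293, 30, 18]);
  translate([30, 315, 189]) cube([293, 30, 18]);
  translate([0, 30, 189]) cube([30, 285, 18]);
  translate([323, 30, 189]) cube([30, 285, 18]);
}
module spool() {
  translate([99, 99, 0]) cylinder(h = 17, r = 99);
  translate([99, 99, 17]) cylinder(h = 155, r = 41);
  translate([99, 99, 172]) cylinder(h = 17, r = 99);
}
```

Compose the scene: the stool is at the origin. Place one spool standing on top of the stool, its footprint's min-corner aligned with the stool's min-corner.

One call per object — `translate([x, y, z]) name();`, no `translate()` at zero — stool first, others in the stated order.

stool();
translate([0, 0, 382]) spool();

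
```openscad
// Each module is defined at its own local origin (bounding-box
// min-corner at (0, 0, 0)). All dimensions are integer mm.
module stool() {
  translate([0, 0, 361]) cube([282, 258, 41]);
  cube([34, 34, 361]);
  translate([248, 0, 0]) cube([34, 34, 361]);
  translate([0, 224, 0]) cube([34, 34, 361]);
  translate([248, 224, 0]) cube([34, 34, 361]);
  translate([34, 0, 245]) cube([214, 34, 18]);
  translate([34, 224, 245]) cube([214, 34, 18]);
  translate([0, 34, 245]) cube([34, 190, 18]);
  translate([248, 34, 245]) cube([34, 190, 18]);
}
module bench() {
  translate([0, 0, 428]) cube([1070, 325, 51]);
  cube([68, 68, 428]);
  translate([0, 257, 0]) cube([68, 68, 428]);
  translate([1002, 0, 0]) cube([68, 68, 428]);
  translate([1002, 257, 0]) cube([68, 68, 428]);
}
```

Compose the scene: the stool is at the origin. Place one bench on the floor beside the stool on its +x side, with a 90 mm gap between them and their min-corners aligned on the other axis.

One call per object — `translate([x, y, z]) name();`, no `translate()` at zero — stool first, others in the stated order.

stool();
translate([372, 0, 0]) bench();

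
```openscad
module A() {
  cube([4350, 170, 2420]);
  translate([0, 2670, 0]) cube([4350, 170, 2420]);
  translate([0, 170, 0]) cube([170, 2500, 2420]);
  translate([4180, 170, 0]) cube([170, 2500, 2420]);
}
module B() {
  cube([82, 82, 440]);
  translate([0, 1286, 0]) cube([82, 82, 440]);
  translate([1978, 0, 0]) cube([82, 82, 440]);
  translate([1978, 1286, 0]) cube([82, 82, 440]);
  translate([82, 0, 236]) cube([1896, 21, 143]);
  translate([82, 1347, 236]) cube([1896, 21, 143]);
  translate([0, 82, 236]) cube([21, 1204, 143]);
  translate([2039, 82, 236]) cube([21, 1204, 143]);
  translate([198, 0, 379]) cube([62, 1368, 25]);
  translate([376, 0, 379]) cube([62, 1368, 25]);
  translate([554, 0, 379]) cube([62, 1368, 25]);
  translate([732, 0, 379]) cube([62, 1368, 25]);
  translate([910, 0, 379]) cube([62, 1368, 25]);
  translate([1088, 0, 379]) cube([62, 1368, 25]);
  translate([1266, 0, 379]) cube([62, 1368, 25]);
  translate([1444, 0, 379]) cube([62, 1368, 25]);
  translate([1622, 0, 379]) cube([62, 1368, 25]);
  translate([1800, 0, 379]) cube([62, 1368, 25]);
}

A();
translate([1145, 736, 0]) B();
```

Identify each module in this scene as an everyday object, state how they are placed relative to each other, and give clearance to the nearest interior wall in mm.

A is a house frame. B is a bed frame. The bed frame sits inside the house frame, centred. The clearance to the nearest interior wall is 566 mm.

Clearances: x = 975, y = 566; minimum 566 mm.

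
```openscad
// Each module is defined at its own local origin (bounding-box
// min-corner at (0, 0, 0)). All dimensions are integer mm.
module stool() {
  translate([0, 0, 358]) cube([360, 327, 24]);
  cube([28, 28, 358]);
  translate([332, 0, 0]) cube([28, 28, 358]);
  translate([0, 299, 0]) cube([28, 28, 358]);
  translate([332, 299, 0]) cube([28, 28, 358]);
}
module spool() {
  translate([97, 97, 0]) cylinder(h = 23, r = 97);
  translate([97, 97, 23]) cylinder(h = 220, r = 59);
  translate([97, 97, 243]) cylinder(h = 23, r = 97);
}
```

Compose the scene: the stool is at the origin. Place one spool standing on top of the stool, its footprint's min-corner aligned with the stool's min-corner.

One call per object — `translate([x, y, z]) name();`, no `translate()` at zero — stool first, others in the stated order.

stool();
translate([0, 0, 382]) spool();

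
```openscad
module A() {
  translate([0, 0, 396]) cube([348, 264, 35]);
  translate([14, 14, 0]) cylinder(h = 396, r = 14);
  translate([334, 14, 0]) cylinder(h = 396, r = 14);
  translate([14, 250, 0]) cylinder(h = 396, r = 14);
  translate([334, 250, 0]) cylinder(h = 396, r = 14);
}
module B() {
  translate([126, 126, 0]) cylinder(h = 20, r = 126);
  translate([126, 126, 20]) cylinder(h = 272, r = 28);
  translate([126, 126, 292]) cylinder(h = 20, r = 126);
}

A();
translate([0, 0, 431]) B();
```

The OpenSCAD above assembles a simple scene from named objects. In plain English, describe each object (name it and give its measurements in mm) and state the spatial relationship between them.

A is a simple wooden stool: a rectangular seat 348 mm (x) by 264 mm (y), 35 mm thick, top face at z = 431 mm, on four round legs, each 28 mm in diameter. The legs rest on z = 0, each leg's axis is inset half a diameter from the nearest pair of seat edges (so the leg's bounding box is flush with the corner).

B is a spool: two coaxial disc flanges of radius 126 mm and thickness 20 mm, joined by a core cylinder of radius 28 mm and height 272 mm. The lower flange rests on z = 0 and the three cylinders share a vertical axis.

The spool is on top of the stool.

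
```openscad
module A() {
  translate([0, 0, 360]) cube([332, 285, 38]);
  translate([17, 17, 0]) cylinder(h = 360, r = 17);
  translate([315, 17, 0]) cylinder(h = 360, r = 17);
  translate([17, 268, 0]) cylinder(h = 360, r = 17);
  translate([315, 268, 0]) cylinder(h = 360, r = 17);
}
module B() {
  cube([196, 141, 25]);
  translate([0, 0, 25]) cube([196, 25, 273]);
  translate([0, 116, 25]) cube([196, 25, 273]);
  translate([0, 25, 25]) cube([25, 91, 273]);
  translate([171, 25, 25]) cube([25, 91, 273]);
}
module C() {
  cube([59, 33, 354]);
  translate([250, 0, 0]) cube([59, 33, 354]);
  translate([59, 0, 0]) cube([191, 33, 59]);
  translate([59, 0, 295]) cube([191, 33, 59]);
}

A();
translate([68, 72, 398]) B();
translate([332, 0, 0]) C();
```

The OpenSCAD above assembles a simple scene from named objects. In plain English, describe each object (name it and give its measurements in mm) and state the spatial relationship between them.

A is a simple wooden stool: a rectangular seat 332 mm (x) by 285 mm (y), 38 mm thick, top face at z = 398 mm, on four round legs, each 34 mm in diameter. The legs rest on z = 0, each leg's axis is inset half a diameter from the nearest pair of seat edges (so the leg's bounding box is flush with the corner).

B is an open-topped rectangular box: outside dimensions 196×141×298 mm, with a uniform wall and base thickness of 25 mm. The base is a full 196×141 slab on the floor; four walls sit on top of the base. The front and back walls (the −y and +y sides) span the full width; the two side walls fit between them.

C is a rectangular picture frame lying in the x–z plane (depth along y). The opening is 191 mm wide (x) by 236 mm tall (z), surrounded by a border 59 mm wide on all four sides. The frame is 33 mm deep and is made of two full-height vertical stiles with two horizontal rails fitted between them.

The open box is on top of the stool, centred. The picture frame is against the stool's +x side, with their −y faces flush.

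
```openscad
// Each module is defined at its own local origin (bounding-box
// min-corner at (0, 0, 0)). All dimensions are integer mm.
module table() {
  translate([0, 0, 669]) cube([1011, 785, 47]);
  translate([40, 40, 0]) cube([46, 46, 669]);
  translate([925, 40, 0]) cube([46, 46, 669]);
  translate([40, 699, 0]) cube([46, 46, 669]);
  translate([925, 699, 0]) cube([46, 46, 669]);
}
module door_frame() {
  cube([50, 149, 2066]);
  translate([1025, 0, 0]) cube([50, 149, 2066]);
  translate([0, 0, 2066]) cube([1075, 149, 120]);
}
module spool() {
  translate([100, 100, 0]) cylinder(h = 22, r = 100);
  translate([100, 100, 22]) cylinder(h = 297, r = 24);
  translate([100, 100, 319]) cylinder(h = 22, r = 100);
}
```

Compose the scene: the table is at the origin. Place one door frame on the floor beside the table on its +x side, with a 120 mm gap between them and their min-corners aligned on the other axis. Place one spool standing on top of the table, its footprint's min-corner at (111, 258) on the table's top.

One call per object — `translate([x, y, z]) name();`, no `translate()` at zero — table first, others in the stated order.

table();
translate([1131, 0, 0]) door_frame();
translate([111, 258, 716]) spool();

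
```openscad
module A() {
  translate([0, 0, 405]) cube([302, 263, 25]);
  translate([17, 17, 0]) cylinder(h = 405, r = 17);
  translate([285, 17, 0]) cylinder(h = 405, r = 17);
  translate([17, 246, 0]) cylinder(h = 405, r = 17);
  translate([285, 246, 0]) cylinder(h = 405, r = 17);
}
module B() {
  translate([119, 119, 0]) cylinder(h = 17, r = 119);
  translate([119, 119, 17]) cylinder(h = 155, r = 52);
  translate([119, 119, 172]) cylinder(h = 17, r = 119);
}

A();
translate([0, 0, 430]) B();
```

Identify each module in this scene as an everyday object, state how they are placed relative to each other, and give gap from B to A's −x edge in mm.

The spool's min-x is at 0; the stool's min-x is 0; gap = 0 mm.

A is a stool. B is a spool. The spool is on top of the stool. The gap from the spool to the stool's −x edge is 0 mm.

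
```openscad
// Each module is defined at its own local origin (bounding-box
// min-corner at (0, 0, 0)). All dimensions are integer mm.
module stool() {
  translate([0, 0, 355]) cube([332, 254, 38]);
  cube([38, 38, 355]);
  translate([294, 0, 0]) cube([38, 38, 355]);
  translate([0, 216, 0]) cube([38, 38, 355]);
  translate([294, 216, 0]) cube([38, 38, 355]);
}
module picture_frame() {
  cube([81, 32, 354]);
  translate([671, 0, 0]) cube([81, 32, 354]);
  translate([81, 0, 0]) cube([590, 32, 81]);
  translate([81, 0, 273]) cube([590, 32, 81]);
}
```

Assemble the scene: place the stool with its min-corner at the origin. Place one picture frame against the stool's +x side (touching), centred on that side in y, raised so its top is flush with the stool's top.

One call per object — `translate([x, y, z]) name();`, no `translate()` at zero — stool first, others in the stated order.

stool();
translate([332, 111, 39]) picture_frame();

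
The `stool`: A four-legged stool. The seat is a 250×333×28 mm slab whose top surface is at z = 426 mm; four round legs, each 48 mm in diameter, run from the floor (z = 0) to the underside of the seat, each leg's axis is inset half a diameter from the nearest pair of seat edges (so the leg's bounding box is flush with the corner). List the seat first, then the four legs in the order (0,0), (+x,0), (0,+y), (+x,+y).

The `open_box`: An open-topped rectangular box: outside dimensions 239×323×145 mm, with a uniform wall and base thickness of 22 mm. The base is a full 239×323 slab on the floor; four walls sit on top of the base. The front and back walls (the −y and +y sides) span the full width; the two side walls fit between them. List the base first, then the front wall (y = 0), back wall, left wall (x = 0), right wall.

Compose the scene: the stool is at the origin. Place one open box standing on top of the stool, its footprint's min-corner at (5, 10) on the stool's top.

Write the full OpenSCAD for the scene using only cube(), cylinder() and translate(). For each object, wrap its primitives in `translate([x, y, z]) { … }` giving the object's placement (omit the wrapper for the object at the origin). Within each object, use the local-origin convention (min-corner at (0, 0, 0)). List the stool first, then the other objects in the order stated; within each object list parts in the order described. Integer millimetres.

translate([0, 0, 398]) cube([250, 333, 28]);
translate([24, 24, 0]) cylinder(h = 398, r = 24);
translate([226, 24, 0]) cylinder(h = 398, r = 24);
translate([24, 309, 0]) cylinder(h = 398, r = 24);
translate([226, 309, 0]) cylinder(h = 398, r = 24);
translate([5, 10, 426]) {
  cube([239, 323, 22]);
  translate([0, 0, 22]) cube([239, 22, 123]);
  translate([0, 301, 22]) cube([239, 22, 123]);
  translate([0, 22, 22]) cube([22, 279, 123]);
  translate([217, 22, 22]) cube([22, 279, 123]);
}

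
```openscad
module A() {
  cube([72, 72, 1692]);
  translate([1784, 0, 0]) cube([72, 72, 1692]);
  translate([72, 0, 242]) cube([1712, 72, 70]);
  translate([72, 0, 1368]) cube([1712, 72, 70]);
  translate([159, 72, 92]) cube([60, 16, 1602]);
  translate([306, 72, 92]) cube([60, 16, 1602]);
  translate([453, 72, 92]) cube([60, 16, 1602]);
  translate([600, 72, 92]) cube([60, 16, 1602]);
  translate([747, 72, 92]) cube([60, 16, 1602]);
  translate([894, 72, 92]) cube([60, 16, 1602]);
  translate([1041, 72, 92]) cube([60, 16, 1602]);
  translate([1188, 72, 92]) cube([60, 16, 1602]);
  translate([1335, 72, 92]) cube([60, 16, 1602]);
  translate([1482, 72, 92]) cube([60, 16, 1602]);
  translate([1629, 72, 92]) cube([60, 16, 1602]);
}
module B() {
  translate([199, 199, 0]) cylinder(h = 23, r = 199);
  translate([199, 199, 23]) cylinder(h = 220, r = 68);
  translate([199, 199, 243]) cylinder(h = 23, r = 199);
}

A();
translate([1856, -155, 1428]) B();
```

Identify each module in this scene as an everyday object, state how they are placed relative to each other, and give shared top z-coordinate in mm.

Both tops at z = 1694 mm.

A is a fence section. B is a spool. The spool is beside the fence section with their tops flush at z = 1694. The shared top z-coordinate is 1694 mm.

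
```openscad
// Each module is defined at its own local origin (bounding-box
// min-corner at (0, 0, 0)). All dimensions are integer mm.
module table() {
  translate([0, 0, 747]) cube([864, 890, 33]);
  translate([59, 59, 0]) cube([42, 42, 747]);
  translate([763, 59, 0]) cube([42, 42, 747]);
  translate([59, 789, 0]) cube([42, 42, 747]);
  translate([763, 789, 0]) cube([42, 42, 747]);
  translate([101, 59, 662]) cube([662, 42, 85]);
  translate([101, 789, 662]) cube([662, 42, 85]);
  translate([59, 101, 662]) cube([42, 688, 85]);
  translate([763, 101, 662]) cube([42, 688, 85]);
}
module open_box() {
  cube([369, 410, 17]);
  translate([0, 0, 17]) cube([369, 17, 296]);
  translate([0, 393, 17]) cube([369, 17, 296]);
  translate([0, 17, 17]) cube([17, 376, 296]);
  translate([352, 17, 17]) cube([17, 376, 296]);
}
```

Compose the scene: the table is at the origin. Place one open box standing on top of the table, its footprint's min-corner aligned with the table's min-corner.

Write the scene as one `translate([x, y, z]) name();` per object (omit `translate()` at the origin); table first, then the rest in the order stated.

table();
translate([0, 0, 780]) open_box();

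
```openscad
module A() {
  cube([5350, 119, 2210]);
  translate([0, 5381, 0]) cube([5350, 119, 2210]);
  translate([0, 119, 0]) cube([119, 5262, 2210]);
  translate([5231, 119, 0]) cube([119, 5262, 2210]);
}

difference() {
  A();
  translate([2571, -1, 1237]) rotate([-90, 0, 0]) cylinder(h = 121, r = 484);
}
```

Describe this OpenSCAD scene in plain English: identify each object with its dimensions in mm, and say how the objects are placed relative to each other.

A is a box-shaped house frame (walls only): outside footprint 5350×5500 mm, wall height 2210 mm, wall thickness 119 mm. The two y-facing walls run the full x-width; the two x-facing walls fit between the inner faces of the y-facing walls.

The house frame has a circular hole of radius 484 mm through its front wall, centred at (x = 2571, z = 1237).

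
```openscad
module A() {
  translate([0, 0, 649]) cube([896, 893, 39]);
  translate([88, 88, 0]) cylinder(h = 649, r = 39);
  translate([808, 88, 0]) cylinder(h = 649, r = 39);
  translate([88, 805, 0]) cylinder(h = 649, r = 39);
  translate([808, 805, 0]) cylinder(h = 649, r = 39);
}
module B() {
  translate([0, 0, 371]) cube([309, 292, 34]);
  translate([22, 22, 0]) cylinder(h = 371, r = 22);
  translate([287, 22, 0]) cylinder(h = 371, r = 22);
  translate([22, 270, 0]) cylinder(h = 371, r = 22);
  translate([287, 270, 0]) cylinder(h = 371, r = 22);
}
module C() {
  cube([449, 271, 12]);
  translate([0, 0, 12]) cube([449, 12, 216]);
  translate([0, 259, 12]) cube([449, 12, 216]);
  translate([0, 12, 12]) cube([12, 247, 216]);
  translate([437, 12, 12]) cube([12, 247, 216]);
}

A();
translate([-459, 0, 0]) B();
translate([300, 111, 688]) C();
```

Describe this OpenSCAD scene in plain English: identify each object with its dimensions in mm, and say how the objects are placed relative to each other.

A is a table: top 896 mm (x) × 893 mm (y), 39 mm thick, upper face at z = 688 mm, on four round legs of 78 mm diameter, each leg's bounding box inset 49 mm from the nearest pair of top edges, running from z = 0 to the bottom of the top.

B is a four-legged stool. The seat is 309×292 mm, 34 mm thick, top at z = 405 mm. It stands on four round legs, each 44 mm in diameter, from z = 0 to the seat underside, each leg's axis is inset half a diameter from the nearest pair of seat edges (so the leg's bounding box is flush with the corner).

C is an open storage box with external size 449×271×228 mm and wall thickness 12 mm (the base is also 12 mm thick). The base covers the whole footprint; the four walls stand on the base, with the y-facing walls full-width and the x-facing walls fitting between their inner faces.

The stool is on the floor beside the table on its −x side. The open box is on top of the table.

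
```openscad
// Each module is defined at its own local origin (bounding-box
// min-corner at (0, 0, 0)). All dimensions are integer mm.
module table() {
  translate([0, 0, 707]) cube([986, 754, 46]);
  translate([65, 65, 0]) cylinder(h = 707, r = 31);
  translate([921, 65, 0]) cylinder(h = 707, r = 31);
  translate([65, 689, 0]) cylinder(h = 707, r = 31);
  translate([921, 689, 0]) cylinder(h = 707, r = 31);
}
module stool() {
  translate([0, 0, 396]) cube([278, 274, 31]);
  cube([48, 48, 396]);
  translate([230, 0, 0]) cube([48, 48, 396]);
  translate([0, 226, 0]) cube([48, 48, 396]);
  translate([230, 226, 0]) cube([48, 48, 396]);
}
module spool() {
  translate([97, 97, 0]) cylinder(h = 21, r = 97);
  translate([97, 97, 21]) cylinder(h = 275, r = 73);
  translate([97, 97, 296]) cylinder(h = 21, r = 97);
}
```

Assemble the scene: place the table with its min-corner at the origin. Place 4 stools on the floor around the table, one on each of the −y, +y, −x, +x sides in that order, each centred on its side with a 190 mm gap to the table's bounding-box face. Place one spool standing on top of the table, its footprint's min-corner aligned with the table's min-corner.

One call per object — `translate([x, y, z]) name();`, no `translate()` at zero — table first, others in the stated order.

table();
translate([354, -464, 0]) stool();
translate([354, 944, 0]) stool();
translate([-468, 240, 0]) stool();
translate([1176, 240, 0]) stool();
translate([0, 0, 753]) spool();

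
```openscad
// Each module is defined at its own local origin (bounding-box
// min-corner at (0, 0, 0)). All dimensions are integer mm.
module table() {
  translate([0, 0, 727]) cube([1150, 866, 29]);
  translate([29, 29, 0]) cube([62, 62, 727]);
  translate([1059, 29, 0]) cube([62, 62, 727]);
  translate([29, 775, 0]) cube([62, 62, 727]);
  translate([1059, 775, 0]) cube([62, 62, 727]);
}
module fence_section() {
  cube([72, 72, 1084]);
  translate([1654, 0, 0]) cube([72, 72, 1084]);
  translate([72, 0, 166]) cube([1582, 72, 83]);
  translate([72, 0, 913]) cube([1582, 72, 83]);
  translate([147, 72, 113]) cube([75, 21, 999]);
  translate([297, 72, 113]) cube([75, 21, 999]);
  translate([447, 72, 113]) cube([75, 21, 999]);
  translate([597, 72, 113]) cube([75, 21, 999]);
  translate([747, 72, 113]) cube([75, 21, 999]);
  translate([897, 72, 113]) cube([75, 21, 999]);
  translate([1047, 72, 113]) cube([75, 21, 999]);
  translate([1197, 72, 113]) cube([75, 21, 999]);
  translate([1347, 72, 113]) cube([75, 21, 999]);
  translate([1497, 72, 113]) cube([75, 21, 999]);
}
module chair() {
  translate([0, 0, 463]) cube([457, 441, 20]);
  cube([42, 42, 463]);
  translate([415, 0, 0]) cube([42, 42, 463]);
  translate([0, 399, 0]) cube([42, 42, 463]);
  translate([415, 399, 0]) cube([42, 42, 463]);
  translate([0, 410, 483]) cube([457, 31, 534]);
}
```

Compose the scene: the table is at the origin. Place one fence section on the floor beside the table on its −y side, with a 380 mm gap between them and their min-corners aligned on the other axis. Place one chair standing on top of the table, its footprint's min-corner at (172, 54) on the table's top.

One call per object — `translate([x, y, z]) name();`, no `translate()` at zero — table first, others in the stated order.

table();
translate([0, -473, 0]) fence_section();
translate([172, 54, 756]) chair();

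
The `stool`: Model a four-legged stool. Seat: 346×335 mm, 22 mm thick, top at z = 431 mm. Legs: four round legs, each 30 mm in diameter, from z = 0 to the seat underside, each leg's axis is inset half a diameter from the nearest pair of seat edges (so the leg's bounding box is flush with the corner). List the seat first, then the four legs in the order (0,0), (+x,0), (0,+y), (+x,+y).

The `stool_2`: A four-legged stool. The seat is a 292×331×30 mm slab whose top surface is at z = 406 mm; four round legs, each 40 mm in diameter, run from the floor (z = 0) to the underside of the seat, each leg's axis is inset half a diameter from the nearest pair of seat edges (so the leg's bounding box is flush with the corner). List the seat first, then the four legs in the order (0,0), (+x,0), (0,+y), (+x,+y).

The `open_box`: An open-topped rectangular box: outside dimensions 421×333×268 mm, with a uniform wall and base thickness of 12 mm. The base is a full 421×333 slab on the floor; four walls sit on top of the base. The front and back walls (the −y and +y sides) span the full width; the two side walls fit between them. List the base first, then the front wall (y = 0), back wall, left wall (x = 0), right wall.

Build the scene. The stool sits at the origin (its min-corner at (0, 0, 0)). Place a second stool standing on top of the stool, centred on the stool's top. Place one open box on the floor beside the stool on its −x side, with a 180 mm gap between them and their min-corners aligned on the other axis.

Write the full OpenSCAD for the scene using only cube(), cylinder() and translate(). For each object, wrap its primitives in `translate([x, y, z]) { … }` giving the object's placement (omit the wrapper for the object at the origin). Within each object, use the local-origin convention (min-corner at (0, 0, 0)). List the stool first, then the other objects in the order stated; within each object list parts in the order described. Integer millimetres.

translate([0, 0, 409]) cube([346, 335, 22]);
translate([15, 15, 0]) cylinder(h = 409, r = 15);
translate([331, 15, 0]) cylinder(h = 409, r = 15);
translate([15, 320, 0]) cylinder(h = 409, r = 15);
translate([331, 320, 0]) cylinder(h = 409, r = 15);
translate([27, 2, 431]) {
  translate([0, 0, 376]) cube([292, 331, 30]);
  translate([20, 20, 0]) cylinder(h = 376, r = 20);
  translate([272, 20, 0]) cylinder(h = 376, r = 20);
  translate([20, 311, 0]) cylinder(h = 376, r = 20);
  translate([272, 311, 0]) cylinder(h = 376, r = 20);
}
translate([-601, 0, 0]) {
  cube([421, 333, 12]);
  translate([0, 0, 12]) cube([421, 12, 256]);
  translate([0, 321, 12]) cube([421, 12, 256]);
  translate([0, 12, 12]) cube([12, 309, 256]);
  translate([409, 12, 12]) cube([12, 309, 256]);
}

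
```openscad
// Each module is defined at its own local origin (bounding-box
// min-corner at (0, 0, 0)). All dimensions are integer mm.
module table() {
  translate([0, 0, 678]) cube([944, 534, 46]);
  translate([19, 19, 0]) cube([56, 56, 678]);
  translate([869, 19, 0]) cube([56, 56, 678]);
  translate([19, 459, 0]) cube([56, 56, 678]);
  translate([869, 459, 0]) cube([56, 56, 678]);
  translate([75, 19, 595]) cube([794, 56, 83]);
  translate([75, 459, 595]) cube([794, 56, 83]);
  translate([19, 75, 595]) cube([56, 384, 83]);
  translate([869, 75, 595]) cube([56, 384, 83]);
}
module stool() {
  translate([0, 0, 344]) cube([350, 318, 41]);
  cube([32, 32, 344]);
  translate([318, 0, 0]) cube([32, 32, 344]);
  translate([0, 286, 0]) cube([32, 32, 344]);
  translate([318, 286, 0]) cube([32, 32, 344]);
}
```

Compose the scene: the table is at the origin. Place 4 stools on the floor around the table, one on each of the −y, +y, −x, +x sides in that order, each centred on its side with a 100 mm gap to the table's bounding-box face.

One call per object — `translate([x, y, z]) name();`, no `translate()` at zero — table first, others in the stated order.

table();
translate([297, -418, 0]) stool();
translate([297, 634, 0]) stool();
translate([-450, 108, 0]) stool();
translate([1044, 108, 0]) stool();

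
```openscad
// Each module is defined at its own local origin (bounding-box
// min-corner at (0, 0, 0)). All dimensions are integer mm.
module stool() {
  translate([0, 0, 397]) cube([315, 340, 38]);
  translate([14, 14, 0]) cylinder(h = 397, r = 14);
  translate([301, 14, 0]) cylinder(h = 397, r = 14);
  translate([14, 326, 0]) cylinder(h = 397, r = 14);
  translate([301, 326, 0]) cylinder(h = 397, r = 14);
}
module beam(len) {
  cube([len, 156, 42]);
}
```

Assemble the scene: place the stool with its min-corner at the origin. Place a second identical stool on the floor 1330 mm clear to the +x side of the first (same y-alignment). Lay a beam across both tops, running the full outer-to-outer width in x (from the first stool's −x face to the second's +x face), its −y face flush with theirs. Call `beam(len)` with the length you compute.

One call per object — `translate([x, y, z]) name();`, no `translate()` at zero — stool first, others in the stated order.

stool();
translate([1645, 0, 0]) stool();
translate([0, 0, 435]) beam(1960);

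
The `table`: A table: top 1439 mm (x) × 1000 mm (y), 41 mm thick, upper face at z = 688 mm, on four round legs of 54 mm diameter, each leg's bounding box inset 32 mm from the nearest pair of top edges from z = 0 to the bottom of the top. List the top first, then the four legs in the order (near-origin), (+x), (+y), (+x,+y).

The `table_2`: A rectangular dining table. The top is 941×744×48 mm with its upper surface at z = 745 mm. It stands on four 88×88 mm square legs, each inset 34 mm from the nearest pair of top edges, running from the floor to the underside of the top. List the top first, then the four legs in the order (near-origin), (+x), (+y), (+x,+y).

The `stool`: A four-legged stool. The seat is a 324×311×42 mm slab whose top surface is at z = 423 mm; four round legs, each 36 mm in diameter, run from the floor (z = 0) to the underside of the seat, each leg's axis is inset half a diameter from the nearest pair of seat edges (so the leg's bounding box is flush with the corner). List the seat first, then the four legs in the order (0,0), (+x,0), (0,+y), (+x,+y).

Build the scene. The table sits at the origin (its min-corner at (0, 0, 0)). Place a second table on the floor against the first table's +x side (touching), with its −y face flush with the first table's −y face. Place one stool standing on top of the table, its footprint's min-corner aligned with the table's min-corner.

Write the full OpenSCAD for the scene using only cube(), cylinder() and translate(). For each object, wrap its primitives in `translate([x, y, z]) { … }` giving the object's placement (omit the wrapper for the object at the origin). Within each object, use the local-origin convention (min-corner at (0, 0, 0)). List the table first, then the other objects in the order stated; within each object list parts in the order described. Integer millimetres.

translate([0, 0, 647]) cube([1439, 1000, 41]);
translate([59, 59, 0]) cylinder(h = 647, r = 27);
translate([1380, 59, 0]) cylinder(h = 647, r = 27);
translate([59, 941, 0]) cylinder(h = 647, r = 27);
translate([1380, 941, 0]) cylinder(h = 647, r = 27);
translate([1439, 0, 0]) {
  translate([0, 0, 697]) cube([941, 744, 48]);
  translate([34, 34, 0]) cube([88, 88, 697]);
  translate([819, 34, 0]) cube([88, 88, 697]);
  translate([34, 622, 0]) cube([88, 88, 697]);
  translate([819, 622, 0]) cube([88, 88, 697]);
}
translate([0, 0, 688]) {
  translate([0, 0, 381]) cube([324, 311, 42]);
  translate([18, 18, 0]) cylinder(h = 381, r = 18);
  translate([306, 18, 0]) cylinder(h = 381, r = 18);
  translate([18, 293, 0]) cylinder(h = 381, r = 18);
  translate([306, 293, 0]) cylinder(h = 381, r = 18);
}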